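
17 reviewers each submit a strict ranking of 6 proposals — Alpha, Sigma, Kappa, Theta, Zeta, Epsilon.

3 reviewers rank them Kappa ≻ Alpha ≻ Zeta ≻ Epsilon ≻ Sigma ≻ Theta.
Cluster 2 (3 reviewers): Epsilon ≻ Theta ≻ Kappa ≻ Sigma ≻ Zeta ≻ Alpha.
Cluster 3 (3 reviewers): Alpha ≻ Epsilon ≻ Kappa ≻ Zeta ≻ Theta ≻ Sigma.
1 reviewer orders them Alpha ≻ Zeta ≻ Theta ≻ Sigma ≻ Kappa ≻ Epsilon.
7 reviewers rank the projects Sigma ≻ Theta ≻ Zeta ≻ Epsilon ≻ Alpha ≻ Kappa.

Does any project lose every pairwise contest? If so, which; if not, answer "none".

none

Pairwise majorities:
Alpha vs Sigma: Sigma wins 10–7.
Alpha vs Kappa: Alpha is ranked higher on 3+1+7 = 11 ballots, Kappa on 6. Alpha wins 11–6.
Alpha–Theta: Theta 10–7.
Alpha vs Zeta: Alpha preferred on 3+3+1 = 7 ballots; Zeta wins 10–7.
Alpha vs Epsilon: Epsilon, 10–7.
Sigma vs Kappa: 8 to 9, Kappa.
Sigma vs Theta: Sigma preferred on 3+7 = 10 ballots; Sigma wins 10–7.
Sigma vs Zeta: Sigma, 10–7.
Sigma vs Epsilon: Epsilon, 9–8.
Kappa vs Theta: Theta, 11–6.
Kappa–Zeta: Kappa 9–8.
Kappa vs Epsilon: Epsilon, 13–4.
Theta–Zeta: Theta 10–7.
Theta vs Epsilon: Epsilon, 9–8.
Zeta–Epsilon: Zeta 11–6.
Each project has at least one pairwise win (Alpha beats Kappa; Sigma beats Alpha; Kappa beats Sigma; Theta beats Alpha; Zeta beats Alpha; Epsilon beats Alpha) — no Condorcet loser.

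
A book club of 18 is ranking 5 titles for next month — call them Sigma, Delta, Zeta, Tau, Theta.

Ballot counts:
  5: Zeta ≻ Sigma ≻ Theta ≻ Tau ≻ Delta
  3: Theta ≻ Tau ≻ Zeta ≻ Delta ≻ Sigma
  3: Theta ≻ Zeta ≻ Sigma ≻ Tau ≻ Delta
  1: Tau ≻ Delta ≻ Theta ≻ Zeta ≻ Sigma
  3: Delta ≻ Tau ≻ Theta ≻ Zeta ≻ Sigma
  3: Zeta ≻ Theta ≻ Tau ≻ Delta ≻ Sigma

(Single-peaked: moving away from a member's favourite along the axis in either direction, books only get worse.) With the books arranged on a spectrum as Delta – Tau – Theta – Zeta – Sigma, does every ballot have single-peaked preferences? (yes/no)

Axis positions: Delta=1, Tau=2, Theta=3, Zeta=4, Sigma=5.
Group 1 (peak Zeta at position 4): ranking walks positions 4-5-3-2-1, expanding outward from the peak — single-peaked.
Group 2 (peak Theta at position 3): ranking walks positions 3-2-4-1-5, expanding outward from the peak — single-peaked.
Group 3 (peak Theta at position 3): ranking walks positions 3-4-5-2-1, expanding outward from the peak — single-peaked.
Group 4 (peak Tau at position 2): ranking walks positions 2-1-3-4-5, expanding outward from the peak — single-peaked.
Group 5 (peak Delta at position 1): ranking walks positions 1-2-3-4-5, expanding outward from the peak — single-peaked.
Group 6 (peak Zeta at position 4): ranking walks positions 4-3-2-1-5, expanding outward from the peak — single-peaked.
Every ranking is single-peaked on this axis.

yes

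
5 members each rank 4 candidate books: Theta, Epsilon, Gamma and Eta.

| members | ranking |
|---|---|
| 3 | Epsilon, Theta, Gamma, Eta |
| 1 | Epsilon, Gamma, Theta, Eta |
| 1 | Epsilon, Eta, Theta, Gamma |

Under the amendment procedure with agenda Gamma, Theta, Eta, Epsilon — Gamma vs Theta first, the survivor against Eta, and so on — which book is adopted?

Epsilon

Round 1: Gamma vs Theta — 1–4, Theta advances.
Round 2: Theta vs Eta — 4–1, Theta advances.
Round 3: Theta vs Epsilon — 0–5, Epsilon advances.
The agenda winner is Epsilon.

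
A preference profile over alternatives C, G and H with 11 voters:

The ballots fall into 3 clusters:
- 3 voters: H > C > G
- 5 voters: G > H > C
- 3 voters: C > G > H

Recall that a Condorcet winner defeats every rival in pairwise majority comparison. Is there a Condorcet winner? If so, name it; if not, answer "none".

Pairwise majorities:
C vs G: C is ranked higher on 3+3 = 6 ballots, G on 5. C wins 6–5.
C vs H: 3 to 8, H.
G vs H: 5+3 = 8 for G, 3 for H — G by 8–3.
Every alternative loses at least once (C loses to H; G loses to C; H loses to G). The majority relation contains the cycle C > G > H > C, so there is no Condorcet winner.

none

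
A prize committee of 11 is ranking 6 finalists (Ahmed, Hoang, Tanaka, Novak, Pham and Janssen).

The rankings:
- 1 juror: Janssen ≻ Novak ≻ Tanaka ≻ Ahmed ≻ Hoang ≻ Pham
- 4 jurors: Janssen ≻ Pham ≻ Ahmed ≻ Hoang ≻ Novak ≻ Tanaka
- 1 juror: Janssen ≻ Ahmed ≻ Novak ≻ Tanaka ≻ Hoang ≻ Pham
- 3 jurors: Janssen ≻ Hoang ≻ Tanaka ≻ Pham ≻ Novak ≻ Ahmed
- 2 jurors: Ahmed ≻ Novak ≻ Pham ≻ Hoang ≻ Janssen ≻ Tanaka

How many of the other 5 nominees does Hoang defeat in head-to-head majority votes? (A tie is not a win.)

2

Hoang against each rival (11 jurors):
Hoang vs Ahmed: Hoang preferred on 3 ballots; Ahmed wins 8–3.
Hoang vs Tanaka: 9 to 2, Hoang.
Hoang vs Novak: Hoang preferred on 4+3 = 7 ballots; Hoang wins 7–4.
Hoang vs Pham: Hoang preferred on 1+1+3 = 5 ballots; Pham wins 6–5.
Hoang vs Janssen: 2 for Hoang, 9 for Janssen — Janssen by 9–2.
Hoang beats Tanaka, Novak; loses to Ahmed, Pham, Janssen — 2 pairwise wins.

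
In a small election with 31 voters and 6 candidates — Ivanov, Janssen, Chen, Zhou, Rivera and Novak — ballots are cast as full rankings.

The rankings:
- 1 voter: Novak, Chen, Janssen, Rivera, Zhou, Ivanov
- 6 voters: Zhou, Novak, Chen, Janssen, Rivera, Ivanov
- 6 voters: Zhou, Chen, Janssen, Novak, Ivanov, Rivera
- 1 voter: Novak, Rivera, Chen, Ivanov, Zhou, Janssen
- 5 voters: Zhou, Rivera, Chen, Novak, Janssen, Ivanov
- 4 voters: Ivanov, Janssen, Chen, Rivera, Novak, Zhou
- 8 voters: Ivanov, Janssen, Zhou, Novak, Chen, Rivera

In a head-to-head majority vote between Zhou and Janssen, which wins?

Ballots ranking Zhou above Janssen: 6 + 6 + 1 + 5 = 18.
Ballots ranking Janssen above Zhou: 31 − 18 = 13.
Zhou wins the head-to-head 18–13.

Zhou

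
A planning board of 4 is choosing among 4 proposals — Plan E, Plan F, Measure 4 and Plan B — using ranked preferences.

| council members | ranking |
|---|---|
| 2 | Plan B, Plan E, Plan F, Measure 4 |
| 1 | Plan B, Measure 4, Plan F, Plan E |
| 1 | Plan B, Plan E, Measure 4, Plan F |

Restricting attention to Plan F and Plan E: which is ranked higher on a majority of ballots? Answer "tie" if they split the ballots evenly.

Plan E

Ballots ranking Plan F above Plan E: 1.
Ballots ranking Plan E above Plan F: 4 − 1 = 3.
Plan E wins the head-to-head 3–1.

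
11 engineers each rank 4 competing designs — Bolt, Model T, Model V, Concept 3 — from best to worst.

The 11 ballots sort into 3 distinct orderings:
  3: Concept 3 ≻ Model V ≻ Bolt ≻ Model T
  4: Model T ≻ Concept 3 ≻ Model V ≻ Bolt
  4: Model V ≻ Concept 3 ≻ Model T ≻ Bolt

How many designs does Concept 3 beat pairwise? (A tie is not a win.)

3

Concept 3 against each rival (11 engineers):
Concept 3 vs Bolt: Concept 3 wins 11–0.
Concept 3 vs Model T: 7 to 4, Concept 3.
Concept 3 vs Model V: 7 to 4, Concept 3.
Concept 3 beats Bolt, Model T, Model V — 3 pairwise wins.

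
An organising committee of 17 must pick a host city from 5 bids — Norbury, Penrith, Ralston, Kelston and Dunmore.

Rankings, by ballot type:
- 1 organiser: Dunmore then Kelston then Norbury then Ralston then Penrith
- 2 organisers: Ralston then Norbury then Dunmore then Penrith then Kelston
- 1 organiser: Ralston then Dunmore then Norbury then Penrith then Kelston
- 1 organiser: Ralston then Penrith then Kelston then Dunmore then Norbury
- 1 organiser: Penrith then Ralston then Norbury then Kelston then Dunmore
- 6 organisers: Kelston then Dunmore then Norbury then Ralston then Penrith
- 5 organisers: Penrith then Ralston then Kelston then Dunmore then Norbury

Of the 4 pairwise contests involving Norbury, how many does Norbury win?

1

Norbury against each rival (17 organisers):
Norbury vs Penrith: Norbury is ranked higher on 1+2+1+6 = 10 ballots, Penrith on 7. Norbury wins 10–7.
Norbury vs Ralston: Norbury preferred on 1+6 = 7 ballots; Ralston wins 10–7.
Norbury–Kelston: Kelston 13–4.
Norbury vs Dunmore: 3 to 14, Dunmore.
Norbury beats Penrith; loses to Ralston, Kelston, Dunmore — 1 pairwise win.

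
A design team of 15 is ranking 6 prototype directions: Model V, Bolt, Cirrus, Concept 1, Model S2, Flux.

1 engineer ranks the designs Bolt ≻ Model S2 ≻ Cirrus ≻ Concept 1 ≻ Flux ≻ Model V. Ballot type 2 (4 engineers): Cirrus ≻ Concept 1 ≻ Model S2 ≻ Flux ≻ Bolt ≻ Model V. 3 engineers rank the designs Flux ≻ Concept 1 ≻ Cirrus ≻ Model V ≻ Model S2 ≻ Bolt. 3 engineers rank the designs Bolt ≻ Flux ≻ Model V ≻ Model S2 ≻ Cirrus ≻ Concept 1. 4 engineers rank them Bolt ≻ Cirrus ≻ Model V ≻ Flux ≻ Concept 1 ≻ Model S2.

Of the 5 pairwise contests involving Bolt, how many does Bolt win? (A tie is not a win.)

5

Bolt against each rival (15 engineers):
Bolt vs Model V: 12 to 3, Bolt.
Bolt vs Cirrus: Bolt is ranked higher on 1+3+4 = 8 ballots, Cirrus on 7. Bolt wins 8–7.
Bolt vs Concept 1: Bolt is ranked higher on 1+3+4 = 8 ballots, Concept 1 on 7. Bolt wins 8–7.
Bolt vs Model S2: 8 to 7, Bolt.
Bolt vs Flux: Bolt is ranked higher on 1+3+4 = 8 ballots, Flux on 7. Bolt wins 8–7.
Bolt beats Model V, Cirrus, Concept 1, Model S2, Flux — 5 pairwise wins.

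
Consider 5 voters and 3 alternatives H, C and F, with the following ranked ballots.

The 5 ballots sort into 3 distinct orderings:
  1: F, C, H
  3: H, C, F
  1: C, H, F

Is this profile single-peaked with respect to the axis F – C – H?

yes

Axis positions: F=1, C=2, H=3.
Cluster 1 (peak F at position 1): ranking walks positions 1-2-3, expanding outward from the peak — single-peaked.
Cluster 2 (peak H at position 3): ranking walks positions 3-2-1, expanding outward from the peak — single-peaked.
Cluster 3 (peak C at position 2): ranking walks positions 2-3-1, expanding outward from the peak — single-peaked.
Every ranking is single-peaked on this axis.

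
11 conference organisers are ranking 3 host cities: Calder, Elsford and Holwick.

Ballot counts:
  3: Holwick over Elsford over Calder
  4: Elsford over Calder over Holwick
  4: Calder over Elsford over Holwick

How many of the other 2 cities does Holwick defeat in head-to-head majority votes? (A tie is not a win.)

0

Holwick against each rival (11 organisers):
Holwick vs Calder: Holwick preferred on 3 ballots; Calder wins 8–3.
Holwick vs Elsford: Holwick is ranked higher on 3 ballots, Elsford on 8. Elsford wins 8–3.
Holwick beats no one; loses to Calder, Elsford — 0 pairwise wins.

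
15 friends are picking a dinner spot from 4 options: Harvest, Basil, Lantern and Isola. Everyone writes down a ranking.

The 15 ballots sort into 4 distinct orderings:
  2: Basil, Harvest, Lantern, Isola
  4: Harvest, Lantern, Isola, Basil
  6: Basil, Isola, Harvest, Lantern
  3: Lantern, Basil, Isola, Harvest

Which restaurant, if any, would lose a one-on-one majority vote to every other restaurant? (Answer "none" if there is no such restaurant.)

none

Pairwise majorities:
Harvest vs Basil: Harvest preferred on 4 ballots; Basil wins 11–4.
Harvest vs Lantern: Harvest preferred on 2+4+6 = 12 ballots; Harvest wins 12–3.
Harvest–Isola: Isola 9–6.
Basil–Lantern: Basil 8–7.
Basil vs Isola: Basil preferred on 2+6+3 = 11 ballots; Basil wins 11–4.
Lantern vs Isola: Lantern, 9–6.
Every restaurant wins at least one matchup (Harvest beats Lantern; Basil beats Harvest; Lantern beats Isola; Isola beats Harvest), so there is no Condorcet loser.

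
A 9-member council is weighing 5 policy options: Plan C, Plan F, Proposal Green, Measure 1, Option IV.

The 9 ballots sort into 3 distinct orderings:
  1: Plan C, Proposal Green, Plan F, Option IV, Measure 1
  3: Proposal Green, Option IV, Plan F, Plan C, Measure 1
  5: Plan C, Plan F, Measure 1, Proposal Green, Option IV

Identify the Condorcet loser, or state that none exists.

Head-to-head results (9 council members):
Plan C vs Plan F: 6 to 3, Plan C.
Plan C vs Proposal Green: 1+5 = 6 for Plan C, 3 for Proposal Green — Plan C by 6–3.
Plan C vs Measure 1: Plan C, 9–0.
Plan C vs Option IV: Plan C preferred on 1+5 = 6 ballots; Plan C wins 6–3.
Plan F vs Proposal Green: Plan F is ranked higher on 5 ballots, Proposal Green on 4. Plan F wins 5–4.
Plan F vs Measure 1: Plan F, 9–0.
Plan F–Option IV: Plan F 6–3.
Proposal Green vs Measure 1: Measure 1, 5–4.
Proposal Green–Option IV: Proposal Green 9–0.
Measure 1 vs Option IV: 5 to 4, Measure 1.
Only Option IV has no wins; Option IV is the Condorcet loser.

Option IV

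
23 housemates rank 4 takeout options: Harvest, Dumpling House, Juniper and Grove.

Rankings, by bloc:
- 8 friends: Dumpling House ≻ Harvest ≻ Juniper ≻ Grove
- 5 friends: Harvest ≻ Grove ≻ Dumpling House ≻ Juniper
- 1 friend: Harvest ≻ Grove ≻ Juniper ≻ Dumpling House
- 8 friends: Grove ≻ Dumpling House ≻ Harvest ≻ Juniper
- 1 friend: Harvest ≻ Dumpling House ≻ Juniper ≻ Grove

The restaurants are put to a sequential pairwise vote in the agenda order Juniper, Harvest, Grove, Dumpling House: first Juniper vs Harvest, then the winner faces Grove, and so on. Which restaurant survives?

Round 1: Juniper vs Harvest — 0–23, Harvest advances.
Round 2: Harvest vs Grove — 15–8, Harvest advances.
Round 3: Harvest vs Dumpling House — 7–16, Dumpling House advances.
The agenda winner is Dumpling House.

Dumpling House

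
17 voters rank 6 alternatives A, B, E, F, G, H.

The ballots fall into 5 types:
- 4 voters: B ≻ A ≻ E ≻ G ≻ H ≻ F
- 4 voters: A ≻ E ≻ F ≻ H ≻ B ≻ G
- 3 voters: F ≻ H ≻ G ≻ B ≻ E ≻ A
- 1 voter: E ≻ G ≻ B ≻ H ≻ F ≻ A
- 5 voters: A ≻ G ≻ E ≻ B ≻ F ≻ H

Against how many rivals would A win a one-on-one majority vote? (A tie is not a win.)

A against each rival (17 voters):
A vs B: A, 9–8.
A vs E: A is ranked higher on 4+4+5 = 13 ballots, E on 4. A wins 13–4.
A–F: A 13–4.
A vs G: A is ranked higher on 4+4+5 = 13 ballots, G on 4. A wins 13–4.
A vs H: A, 13–4.
A beats B, E, F, G, H — 5 pairwise wins.

5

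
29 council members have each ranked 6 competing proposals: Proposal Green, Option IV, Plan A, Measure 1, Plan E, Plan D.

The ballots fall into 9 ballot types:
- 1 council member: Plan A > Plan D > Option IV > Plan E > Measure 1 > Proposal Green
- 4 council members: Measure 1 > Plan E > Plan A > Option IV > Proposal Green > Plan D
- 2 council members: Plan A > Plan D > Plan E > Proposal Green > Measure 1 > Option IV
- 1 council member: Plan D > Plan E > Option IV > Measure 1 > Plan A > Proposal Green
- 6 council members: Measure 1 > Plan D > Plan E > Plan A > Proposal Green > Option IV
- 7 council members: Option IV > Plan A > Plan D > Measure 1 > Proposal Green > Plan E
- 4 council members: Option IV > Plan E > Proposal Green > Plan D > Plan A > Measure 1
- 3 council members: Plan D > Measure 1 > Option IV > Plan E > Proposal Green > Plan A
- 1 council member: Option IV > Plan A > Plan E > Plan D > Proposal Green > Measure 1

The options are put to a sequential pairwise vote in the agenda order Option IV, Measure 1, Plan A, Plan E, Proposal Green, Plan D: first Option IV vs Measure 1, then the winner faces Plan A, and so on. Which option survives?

Plan D

Round 1: Option IV vs Measure 1 — 14–15, Measure 1 advances.
Round 2: Measure 1 vs Plan A — 14–15, Plan A advances.
Round 3: Plan A vs Plan E — 11–18, Plan E advances.
Round 4: Plan E vs Proposal Green — 22–7, Plan E advances.
Round 5: Plan E vs Plan D — 9–20, Plan D advances.
Plan D survives the agenda.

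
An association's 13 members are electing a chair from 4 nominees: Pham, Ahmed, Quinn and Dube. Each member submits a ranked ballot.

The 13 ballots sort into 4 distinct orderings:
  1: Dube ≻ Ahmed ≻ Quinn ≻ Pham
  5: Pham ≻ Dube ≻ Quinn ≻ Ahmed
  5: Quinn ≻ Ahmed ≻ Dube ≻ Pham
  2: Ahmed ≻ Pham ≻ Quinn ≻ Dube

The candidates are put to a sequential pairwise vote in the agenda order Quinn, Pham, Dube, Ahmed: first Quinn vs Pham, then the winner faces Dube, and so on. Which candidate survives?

Round 1: Quinn vs Pham — 6–7, Pham advances.
Round 2: Pham vs Dube — 7–6, Pham advances.
Round 3: Pham vs Ahmed — 5–8, Ahmed advances.
The agenda winner is Ahmed.

Ahmed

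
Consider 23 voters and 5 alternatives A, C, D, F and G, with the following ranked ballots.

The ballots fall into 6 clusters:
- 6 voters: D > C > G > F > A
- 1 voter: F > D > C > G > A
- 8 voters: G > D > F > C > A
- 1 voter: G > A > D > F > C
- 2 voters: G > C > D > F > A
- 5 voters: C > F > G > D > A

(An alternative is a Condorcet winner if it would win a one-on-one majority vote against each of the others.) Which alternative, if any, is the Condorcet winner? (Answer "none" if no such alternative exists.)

Head-to-head results (23 voters):
A vs C: C, 22–1.
A–D: D 22–1.
A vs F: 1 to 22, F.
A vs G: 0 for A, 23 for G — G by 23–0.
C vs D: C preferred on 2+5 = 7 ballots; D wins 16–7.
C–F: C 13–10.
C vs G: 6+1+5 = 12 for C, 11 for G — C by 12–11.
D–F: D 17–6.
D vs G: 7 to 16, G.
F vs G: G wins 17–6.
No alternative is unbeaten: A loses to C; C loses to D; D loses to G; F loses to C; G loses to C. In particular C > G > D > C is a majority cycle — no Condorcet winner exists.

none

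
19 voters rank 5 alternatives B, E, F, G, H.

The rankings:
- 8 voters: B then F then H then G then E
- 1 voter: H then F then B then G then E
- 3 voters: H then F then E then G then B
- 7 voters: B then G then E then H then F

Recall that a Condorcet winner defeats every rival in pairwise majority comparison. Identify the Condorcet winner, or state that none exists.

Pairwise majorities:
B vs E: 16 to 3, B.
B vs F: 8+7 = 15 for B, 4 for F — B by 15–4.
B vs G: 16 to 3, B.
B vs H: 15 to 4, B.
E vs F: E is ranked higher on 7 ballots, F on 12. F wins 12–7.
E vs G: E is ranked higher on 3 ballots, G on 16. G wins 16–3.
E vs H: 7 to 12, H.
F vs G: 12 to 7, F.
F vs H: F preferred on 8 ballots; H wins 11–8.
G vs H: G is ranked higher on 7 ballots, H on 12. H wins 12–7.
B beats each of E, F, G, H — B is the Condorcet winner.

B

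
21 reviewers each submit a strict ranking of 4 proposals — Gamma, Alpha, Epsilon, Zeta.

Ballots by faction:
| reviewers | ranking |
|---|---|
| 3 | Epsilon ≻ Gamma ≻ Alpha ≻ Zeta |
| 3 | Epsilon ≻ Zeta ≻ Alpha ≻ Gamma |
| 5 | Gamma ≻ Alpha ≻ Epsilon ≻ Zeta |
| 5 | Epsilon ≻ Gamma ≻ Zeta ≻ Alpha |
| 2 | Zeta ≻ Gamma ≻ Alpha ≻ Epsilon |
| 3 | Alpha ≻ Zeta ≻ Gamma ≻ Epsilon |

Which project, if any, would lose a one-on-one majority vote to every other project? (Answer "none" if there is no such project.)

Zeta

Pairwise majorities:
Gamma vs Alpha: 3+5+5+2 = 15 for Gamma, 6 for Alpha — Gamma by 15–6.
Gamma vs Epsilon: 10 to 11, Epsilon.
Gamma vs Zeta: 3+5+5 = 13 for Gamma, 8 for Zeta — Gamma by 13–8.
Alpha vs Epsilon: 10 to 11, Epsilon.
Alpha vs Zeta: Alpha is ranked higher on 3+5+3 = 11 ballots, Zeta on 10. Alpha wins 11–10.
Epsilon vs Zeta: Epsilon wins 16–5.
Zeta loses to every other project — it is the Condorcet loser.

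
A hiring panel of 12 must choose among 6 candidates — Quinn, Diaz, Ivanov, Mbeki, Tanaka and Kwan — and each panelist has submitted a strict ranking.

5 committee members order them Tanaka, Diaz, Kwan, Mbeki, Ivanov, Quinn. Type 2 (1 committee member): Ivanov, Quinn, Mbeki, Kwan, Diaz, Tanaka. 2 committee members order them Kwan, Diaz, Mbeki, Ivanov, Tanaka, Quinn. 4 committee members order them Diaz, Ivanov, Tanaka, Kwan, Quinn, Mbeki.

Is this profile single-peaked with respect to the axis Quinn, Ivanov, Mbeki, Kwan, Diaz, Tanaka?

no

Axis positions: Quinn=1, Ivanov=2, Mbeki=3, Kwan=4, Diaz=5, Tanaka=6.
Type 1 (peak Tanaka at position 6): ranking walks positions 6-5-4-3-2-1, expanding outward from the peak — single-peaked.
Type 2 (peak Ivanov at position 2): ranking walks positions 2-1-3-4-5-6, expanding outward from the peak — single-peaked.
Type 3 (peak Kwan at position 4): ranking walks positions 4-5-3-2-6-1, expanding outward from the peak — single-peaked.
Type 4: ranking walks positions 5-2-6-4-1-3; Ivanov is ranked above Kwan even though Kwan lies between Ivanov and the peak Diaz on the axis — preferences dip and rise again. Not single-peaked.
Type 4 violates single-peakedness, so the profile is not single-peaked on this axis.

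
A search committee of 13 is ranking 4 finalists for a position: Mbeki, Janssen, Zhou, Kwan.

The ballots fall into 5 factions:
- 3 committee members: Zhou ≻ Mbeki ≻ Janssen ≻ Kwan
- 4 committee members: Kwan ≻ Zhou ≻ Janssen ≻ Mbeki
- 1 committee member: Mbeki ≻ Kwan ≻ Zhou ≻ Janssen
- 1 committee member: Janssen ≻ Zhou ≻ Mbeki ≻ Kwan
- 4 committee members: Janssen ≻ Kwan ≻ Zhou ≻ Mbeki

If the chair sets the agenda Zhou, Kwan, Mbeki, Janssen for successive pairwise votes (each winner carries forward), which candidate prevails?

Janssen

Round 1: Zhou vs Kwan — 4–9, Kwan advances.
Round 2: Kwan vs Mbeki — 8–5, Kwan advances.
Round 3: Kwan vs Janssen — 5–8, Janssen advances.
The agenda winner is Janssen.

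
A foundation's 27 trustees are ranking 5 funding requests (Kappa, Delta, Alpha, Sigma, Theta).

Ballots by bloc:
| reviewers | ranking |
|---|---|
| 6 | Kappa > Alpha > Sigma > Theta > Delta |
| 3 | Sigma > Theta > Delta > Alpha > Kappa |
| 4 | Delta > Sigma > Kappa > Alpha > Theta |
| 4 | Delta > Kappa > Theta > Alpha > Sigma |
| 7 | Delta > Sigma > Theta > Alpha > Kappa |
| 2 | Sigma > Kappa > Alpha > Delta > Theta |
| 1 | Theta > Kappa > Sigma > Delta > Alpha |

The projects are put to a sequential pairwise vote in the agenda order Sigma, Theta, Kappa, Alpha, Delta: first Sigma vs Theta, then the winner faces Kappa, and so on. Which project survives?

Round 1: Sigma vs Theta — 22–5, Sigma advances.
Round 2: Sigma vs Kappa — 16–11, Sigma advances.
Round 3: Sigma vs Alpha — 17–10, Sigma advances.
Round 4: Sigma vs Delta — 12–15, Delta advances.
The agenda winner is Delta.

Delta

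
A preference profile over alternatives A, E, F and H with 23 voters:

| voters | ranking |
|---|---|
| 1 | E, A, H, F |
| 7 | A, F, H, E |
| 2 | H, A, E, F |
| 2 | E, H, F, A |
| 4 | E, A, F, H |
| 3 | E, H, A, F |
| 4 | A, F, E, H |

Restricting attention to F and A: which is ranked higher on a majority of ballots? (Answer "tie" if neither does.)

A

Ballots ranking F above A: 2.
Ballots ranking A above F: 23 − 2 = 21.
A wins the head-to-head 21–2.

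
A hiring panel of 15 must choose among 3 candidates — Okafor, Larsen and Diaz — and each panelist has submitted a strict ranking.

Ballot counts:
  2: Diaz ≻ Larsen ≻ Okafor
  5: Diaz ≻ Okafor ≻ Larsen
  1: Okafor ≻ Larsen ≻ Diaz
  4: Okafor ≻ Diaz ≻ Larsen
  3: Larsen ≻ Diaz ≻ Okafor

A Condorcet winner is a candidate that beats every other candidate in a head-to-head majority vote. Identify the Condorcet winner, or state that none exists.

Pairwise majorities:
Okafor vs Larsen: Okafor wins 10–5.
Okafor vs Diaz: Diaz wins 10–5.
Larsen–Diaz: Diaz 11–4.
Diaz beats each of Okafor, Larsen — Diaz is the Condorcet winner.

Diaz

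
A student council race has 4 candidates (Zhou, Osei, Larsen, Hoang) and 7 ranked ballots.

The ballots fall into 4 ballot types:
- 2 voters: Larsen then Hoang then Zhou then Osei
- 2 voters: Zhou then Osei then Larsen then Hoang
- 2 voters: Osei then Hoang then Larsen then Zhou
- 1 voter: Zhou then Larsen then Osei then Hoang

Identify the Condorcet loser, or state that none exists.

Head-to-head results (7 voters):
Zhou–Osei: Zhou 5–2.
Zhou vs Larsen: Larsen, 4–3.
Zhou vs Hoang: Zhou preferred on 2+1 = 3 ballots; Hoang wins 4–3.
Osei vs Larsen: 4 to 3, Osei.
Osei vs Hoang: Osei is ranked higher on 2+2+1 = 5 ballots, Hoang on 2. Osei wins 5–2.
Larsen–Hoang: Larsen 5–2.
Every candidate wins at least one matchup (Zhou beats Osei; Osei beats Larsen; Larsen beats Zhou; Hoang beats Zhou), so there is no Condorcet loser.

none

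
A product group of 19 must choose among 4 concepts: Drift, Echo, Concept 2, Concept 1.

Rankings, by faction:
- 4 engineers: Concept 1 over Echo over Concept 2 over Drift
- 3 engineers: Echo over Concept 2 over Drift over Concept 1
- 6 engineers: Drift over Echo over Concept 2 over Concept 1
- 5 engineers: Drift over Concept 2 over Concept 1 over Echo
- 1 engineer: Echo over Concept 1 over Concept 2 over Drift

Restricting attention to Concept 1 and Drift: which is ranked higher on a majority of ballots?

Drift

Ballots ranking Concept 1 above Drift: 4 + 1 = 5.
Ballots ranking Drift above Concept 1: 19 − 5 = 14.
Drift wins the head-to-head 14–5.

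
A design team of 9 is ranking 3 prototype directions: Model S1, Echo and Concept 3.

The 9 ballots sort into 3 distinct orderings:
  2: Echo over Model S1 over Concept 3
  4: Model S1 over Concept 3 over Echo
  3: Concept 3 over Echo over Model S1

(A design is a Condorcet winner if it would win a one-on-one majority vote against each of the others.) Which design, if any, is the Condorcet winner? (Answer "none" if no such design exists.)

Head-to-head results (9 engineers):
Model S1 vs Echo: Echo wins 5–4.
Model S1 vs Concept 3: Model S1, 6–3.
Echo vs Concept 3: Concept 3 wins 7–2.
No design is unbeaten: Model S1 loses to Echo; Echo loses to Concept 3; Concept 3 loses to Model S1. In particular Model S1 → Concept 3 → Echo → Model S1 is a majority cycle — no Condorcet winner exists.

none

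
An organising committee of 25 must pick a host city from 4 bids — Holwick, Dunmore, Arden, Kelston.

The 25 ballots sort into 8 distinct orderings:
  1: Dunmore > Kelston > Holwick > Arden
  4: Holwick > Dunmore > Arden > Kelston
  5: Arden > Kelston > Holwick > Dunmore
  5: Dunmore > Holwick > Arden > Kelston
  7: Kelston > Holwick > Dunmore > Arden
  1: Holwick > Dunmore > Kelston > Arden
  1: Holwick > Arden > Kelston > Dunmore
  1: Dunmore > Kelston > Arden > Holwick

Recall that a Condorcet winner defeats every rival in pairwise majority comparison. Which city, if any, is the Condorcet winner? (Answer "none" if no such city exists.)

none

Check each pair by majority over 25 ballots:
Holwick vs Dunmore: Holwick, 18–7.
Holwick vs Arden: Holwick wins 19–6.
Holwick–Kelston: Kelston 14–11.
Dunmore vs Arden: Dunmore, 19–6.
Dunmore–Kelston: Kelston 13–12.
Arden–Kelston: Arden 15–10.
No city is unbeaten: Holwick loses to Kelston; Dunmore loses to Holwick; Arden loses to Holwick; Kelston loses to Arden. In particular Holwick → Arden → Kelston → Holwick is a majority cycle — no Condorcet winner exists.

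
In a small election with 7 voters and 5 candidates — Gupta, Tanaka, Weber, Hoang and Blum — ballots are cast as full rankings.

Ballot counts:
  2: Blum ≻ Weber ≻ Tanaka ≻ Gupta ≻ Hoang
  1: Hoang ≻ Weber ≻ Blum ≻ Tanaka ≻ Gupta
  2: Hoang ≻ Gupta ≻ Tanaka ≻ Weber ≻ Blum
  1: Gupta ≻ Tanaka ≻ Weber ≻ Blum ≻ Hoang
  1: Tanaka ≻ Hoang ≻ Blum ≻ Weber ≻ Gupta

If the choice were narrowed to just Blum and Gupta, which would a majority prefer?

Ballots ranking Blum above Gupta: 2 + 1 + 1 = 4.
Ballots ranking Gupta above Blum: 7 − 4 = 3.
Blum wins the head-to-head 4–3.

Blum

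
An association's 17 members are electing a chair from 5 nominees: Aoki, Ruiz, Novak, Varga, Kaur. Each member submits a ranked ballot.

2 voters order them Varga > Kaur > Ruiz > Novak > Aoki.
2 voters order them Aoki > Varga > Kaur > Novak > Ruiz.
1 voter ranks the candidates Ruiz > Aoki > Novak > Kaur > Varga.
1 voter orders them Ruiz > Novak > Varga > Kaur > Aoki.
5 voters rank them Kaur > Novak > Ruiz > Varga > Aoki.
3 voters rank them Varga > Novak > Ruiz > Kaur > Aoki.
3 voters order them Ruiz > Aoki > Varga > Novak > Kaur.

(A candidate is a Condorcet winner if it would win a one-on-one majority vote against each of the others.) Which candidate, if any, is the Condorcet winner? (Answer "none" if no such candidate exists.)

Check each pair by majority over 17 ballots:
Aoki vs Ruiz: 2 for Aoki, 15 for Ruiz — Ruiz by 15–2.
Aoki vs Novak: 6 to 11, Novak.
Aoki vs Varga: Aoki is ranked higher on 2+1+3 = 6 ballots, Varga on 11. Varga wins 11–6.
Aoki vs Kaur: Aoki preferred on 2+1+3 = 6 ballots; Kaur wins 11–6.
Ruiz vs Novak: 2+1+1+3 = 7 for Ruiz, 10 for Novak — Novak by 10–7.
Ruiz vs Varga: Ruiz preferred on 1+1+5+3 = 10 ballots; Ruiz wins 10–7.
Ruiz vs Kaur: 1+1+3+3 = 8 for Ruiz, 9 for Kaur — Kaur by 9–8.
Novak vs Varga: Novak preferred on 1+1+5 = 7 ballots; Varga wins 10–7.
Novak vs Kaur: Novak preferred on 1+1+3+3 = 8 ballots; Kaur wins 9–8.
Varga vs Kaur: 2+2+1+3+3 = 11 for Varga, 6 for Kaur — Varga by 11–6.
Every candidate loses at least once (Aoki loses to Ruiz; Ruiz loses to Novak; Novak loses to Varga; Varga loses to Ruiz; Kaur loses to Varga). The majority relation contains the cycle Ruiz → Varga → Novak → Ruiz, so there is no Condorcet winner.

none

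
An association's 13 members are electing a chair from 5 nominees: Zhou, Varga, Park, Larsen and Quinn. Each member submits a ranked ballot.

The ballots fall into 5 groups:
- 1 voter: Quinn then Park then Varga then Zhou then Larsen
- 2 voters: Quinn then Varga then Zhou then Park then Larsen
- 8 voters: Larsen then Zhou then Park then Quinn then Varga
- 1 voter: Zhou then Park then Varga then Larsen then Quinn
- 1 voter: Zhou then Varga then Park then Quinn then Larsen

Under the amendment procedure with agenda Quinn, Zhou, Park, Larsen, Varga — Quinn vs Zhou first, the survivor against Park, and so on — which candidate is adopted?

Larsen

Round 1: Quinn vs Zhou — 3–10, Zhou advances.
Round 2: Zhou vs Park — 12–1, Zhou advances.
Round 3: Zhou vs Larsen — 5–8, Larsen advances.
Round 4: Larsen vs Varga — 8–5, Larsen advances.
Larsen survives the agenda.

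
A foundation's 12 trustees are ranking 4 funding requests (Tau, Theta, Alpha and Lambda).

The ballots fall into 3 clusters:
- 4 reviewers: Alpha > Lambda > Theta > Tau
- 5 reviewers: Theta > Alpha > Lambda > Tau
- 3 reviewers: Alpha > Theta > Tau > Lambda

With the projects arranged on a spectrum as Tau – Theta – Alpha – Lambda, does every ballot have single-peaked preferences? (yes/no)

Axis positions: Tau=1, Theta=2, Alpha=3, Lambda=4.
Cluster 1 (peak Alpha at position 3): ranking walks positions 3-4-2-1, expanding outward from the peak — single-peaked.
Cluster 2 (peak Theta at position 2): ranking walks positions 2-3-4-1, expanding outward from the peak — single-peaked.
Cluster 3 (peak Alpha at position 3): ranking walks positions 3-2-1-4, expanding outward from the peak — single-peaked.
Every ranking is single-peaked on this axis.

yes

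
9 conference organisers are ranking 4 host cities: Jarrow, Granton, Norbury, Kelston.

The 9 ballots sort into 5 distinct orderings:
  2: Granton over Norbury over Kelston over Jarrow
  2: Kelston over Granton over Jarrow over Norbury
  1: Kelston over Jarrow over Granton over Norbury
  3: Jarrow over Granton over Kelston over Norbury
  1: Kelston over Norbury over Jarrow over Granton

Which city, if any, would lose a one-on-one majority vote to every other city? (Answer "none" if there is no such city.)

Pairwise majorities:
Jarrow vs Granton: Jarrow preferred on 1+3+1 = 5 ballots; Jarrow wins 5–4.
Jarrow vs Norbury: Jarrow, 6–3.
Jarrow vs Kelston: Kelston, 6–3.
Granton vs Norbury: Granton preferred on 2+2+1+3 = 8 ballots; Granton wins 8–1.
Granton vs Kelston: Granton preferred on 2+3 = 5 ballots; Granton wins 5–4.
Norbury vs Kelston: Norbury is ranked higher on 2 ballots, Kelston on 7. Kelston wins 7–2.
Norbury loses to every other city — it is the Condorcet loser.

Norbury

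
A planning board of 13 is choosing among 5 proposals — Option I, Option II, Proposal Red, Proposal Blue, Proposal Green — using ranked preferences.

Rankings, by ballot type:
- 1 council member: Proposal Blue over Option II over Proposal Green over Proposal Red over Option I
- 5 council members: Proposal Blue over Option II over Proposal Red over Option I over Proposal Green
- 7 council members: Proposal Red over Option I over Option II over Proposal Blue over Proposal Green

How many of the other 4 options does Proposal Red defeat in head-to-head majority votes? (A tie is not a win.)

4

Proposal Red against each rival (13 council members):
Proposal Red–Option I: Proposal Red 13–0.
Proposal Red vs Option II: Proposal Red, 7–6.
Proposal Red–Proposal Blue: Proposal Red 7–6.
Proposal Red vs Proposal Green: Proposal Red, 12–1.
Proposal Red beats Option I, Option II, Proposal Blue, Proposal Green — 4 pairwise wins.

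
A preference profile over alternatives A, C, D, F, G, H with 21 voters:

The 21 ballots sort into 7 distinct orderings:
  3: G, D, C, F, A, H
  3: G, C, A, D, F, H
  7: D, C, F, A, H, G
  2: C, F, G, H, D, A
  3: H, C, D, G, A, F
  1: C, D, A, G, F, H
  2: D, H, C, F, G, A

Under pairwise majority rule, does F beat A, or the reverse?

F

Ballots ranking F above A: 3 + 7 + 2 + 2 = 14.
Ballots ranking A above F: 21 − 14 = 7.
F wins the head-to-head 14–7.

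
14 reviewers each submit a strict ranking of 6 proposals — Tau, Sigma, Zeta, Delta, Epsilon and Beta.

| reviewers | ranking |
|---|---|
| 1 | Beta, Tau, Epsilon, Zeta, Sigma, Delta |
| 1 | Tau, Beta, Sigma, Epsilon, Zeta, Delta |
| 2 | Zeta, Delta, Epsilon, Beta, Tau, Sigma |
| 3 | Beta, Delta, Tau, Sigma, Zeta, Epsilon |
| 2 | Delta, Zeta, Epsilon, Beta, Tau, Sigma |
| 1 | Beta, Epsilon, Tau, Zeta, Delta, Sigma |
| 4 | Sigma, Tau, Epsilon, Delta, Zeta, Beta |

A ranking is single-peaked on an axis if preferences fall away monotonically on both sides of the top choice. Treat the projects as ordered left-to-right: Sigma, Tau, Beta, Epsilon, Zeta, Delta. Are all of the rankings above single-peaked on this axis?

Axis positions: Sigma=1, Tau=2, Beta=3, Epsilon=4, Zeta=5, Delta=6.
Bloc 1 (peak Beta at position 3): ranking walks positions 3-2-4-5-1-6, expanding outward from the peak — single-peaked.
Bloc 2 (peak Tau at position 2): ranking walks positions 2-3-1-4-5-6, expanding outward from the peak — single-peaked.
Bloc 3 (peak Zeta at position 5): ranking walks positions 5-6-4-3-2-1, expanding outward from the peak — single-peaked.
Bloc 4: ranking walks positions 3-6-2-1-5-4; Delta is ranked above Epsilon even though Epsilon lies between Delta and the peak Beta on the axis — preferences dip and rise again. Not single-peaked.
Bloc 5 (peak Delta at position 6): ranking walks positions 6-5-4-3-2-1, expanding outward from the peak — single-peaked.
Bloc 6 (peak Beta at position 3): ranking walks positions 3-4-2-5-6-1, expanding outward from the peak — single-peaked.
Bloc 7: ranking walks positions 1-2-4-6-5-3; Epsilon is ranked above Beta even though Beta lies between Epsilon and the peak Sigma on the axis — preferences dip and rise again. Not single-peaked.
Bloc 4 violates single-peakedness, so the profile is not single-peaked on this axis.

no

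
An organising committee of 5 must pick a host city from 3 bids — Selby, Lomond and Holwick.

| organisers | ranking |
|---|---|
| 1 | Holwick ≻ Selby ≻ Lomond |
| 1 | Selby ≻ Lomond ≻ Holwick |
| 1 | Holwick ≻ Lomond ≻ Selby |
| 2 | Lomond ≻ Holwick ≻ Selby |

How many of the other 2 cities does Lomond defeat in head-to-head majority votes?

Lomond against each rival (5 organisers):
Lomond vs Selby: Lomond, 3–2.
Lomond vs Holwick: Lomond wins 3–2.
Lomond beats Selby, Holwick — 2 pairwise wins.

2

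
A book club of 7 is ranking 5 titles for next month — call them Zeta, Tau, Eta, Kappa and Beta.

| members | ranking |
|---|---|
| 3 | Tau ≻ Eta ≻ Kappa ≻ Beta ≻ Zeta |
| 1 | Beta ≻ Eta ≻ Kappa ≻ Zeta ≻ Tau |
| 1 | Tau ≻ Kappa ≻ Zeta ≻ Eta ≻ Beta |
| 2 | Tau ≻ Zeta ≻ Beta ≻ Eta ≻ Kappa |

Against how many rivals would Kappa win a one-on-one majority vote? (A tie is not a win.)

Kappa against each rival (7 members):
Kappa vs Zeta: Kappa is ranked higher on 3+1+1 = 5 ballots, Zeta on 2. Kappa wins 5–2.
Kappa vs Tau: 1 for Kappa, 6 for Tau — Tau by 6–1.
Kappa–Eta: Eta 6–1.
Kappa–Beta: Kappa 4–3.
Kappa beats Zeta, Beta; loses to Tau, Eta — 2 pairwise wins.

2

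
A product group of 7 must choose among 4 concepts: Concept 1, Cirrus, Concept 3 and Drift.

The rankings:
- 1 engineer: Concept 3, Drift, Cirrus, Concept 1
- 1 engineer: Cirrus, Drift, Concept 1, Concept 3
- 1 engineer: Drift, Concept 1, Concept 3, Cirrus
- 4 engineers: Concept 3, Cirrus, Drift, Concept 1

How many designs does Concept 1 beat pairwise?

Concept 1 against each rival (7 engineers):
Concept 1–Cirrus: Cirrus 6–1.
Concept 1 vs Concept 3: Concept 3, 5–2.
Concept 1 vs Drift: 0 for Concept 1, 7 for Drift — Drift by 7–0.
Concept 1 beats no one; loses to Cirrus, Concept 3, Drift — 0 pairwise wins.

0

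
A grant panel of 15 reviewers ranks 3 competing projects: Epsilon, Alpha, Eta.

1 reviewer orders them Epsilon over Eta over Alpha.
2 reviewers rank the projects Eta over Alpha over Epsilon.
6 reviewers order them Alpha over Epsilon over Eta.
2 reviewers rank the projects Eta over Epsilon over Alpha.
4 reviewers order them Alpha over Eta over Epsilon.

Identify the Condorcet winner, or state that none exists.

Alpha

Pairwise majorities:
Epsilon vs Alpha: Epsilon is ranked higher on 1+2 = 3 ballots, Alpha on 12. Alpha wins 12–3.
Epsilon vs Eta: 7 to 8, Eta.
Alpha–Eta: Alpha 10–5.
Only Alpha has no losses; Alpha is the Condorcet winner.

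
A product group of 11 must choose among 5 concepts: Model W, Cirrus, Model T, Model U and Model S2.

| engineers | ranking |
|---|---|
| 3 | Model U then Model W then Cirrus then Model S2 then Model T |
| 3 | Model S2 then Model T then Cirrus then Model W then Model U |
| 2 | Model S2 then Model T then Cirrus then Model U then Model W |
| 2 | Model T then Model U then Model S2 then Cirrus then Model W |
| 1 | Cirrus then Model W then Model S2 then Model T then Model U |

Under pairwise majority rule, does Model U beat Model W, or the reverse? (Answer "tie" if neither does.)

Ballots ranking Model U above Model W: 3 + 2 + 2 = 7.
Ballots ranking Model W above Model U: 11 − 7 = 4.
Model U wins the head-to-head 7–4.

Model U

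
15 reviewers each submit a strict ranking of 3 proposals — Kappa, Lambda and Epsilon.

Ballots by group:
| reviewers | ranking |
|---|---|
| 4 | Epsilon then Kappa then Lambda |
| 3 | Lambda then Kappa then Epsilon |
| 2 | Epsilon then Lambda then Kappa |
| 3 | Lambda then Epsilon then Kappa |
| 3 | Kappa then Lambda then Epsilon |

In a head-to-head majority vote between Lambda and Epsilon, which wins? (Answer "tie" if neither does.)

Lambda

Ballots ranking Lambda above Epsilon: 3 + 3 + 3 = 9.
Ballots ranking Epsilon above Lambda: 15 − 9 = 6.
Lambda wins the head-to-head 9–6.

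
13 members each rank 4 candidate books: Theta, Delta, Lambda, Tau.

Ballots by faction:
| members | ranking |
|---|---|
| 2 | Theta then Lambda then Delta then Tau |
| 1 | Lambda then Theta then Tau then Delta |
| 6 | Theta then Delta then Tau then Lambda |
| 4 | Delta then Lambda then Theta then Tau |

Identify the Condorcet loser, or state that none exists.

Tau

Pairwise majorities:
Theta vs Delta: Theta, 9–4.
Theta vs Lambda: Theta is ranked higher on 2+6 = 8 ballots, Lambda on 5. Theta wins 8–5.
Theta vs Tau: 2+1+6+4 = 13 for Theta, 0 for Tau — Theta by 13–0.
Delta vs Lambda: Delta is ranked higher on 6+4 = 10 ballots, Lambda on 3. Delta wins 10–3.
Delta vs Tau: Delta wins 12–1.
Lambda vs Tau: Lambda is ranked higher on 2+1+4 = 7 ballots, Tau on 6. Lambda wins 7–6.
Tau loses to every other book — it is the Condorcet loser.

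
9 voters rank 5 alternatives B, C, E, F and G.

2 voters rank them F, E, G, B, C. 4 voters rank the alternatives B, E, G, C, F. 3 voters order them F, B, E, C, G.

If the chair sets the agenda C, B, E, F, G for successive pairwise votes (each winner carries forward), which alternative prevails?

Round 1: C vs B — 0–9, B advances.
Round 2: B vs E — 7–2, B advances.
Round 3: B vs F — 4–5, F advances.
Round 4: F vs G — 5–4, F advances.
The agenda winner is F.

F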